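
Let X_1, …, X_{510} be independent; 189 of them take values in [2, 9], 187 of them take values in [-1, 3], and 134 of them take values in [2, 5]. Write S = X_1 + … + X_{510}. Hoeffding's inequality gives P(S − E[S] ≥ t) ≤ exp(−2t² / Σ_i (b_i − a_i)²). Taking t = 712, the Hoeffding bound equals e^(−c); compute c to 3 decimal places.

75.332

Σ(b_i − a_i)² = 189·7² + 187·4² + 134·3² = 13459.
c = 2t² / 13459 = 2·712² / 13459 = 75.3316.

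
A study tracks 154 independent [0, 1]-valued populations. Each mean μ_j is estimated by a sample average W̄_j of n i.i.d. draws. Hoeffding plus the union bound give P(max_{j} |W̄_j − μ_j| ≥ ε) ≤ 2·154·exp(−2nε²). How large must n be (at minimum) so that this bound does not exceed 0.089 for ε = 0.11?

Need 2·154·exp(−2nε²) ≤ 0.089, i.e. exp(−2nε²) ≤ 0.089/308.
So 2nε² ≥ ln(308/0.089) = 8.149219.
Hence n ≥ 8.149219/(2·0.11²) = 336.745.
The smallest integer n is 337.

337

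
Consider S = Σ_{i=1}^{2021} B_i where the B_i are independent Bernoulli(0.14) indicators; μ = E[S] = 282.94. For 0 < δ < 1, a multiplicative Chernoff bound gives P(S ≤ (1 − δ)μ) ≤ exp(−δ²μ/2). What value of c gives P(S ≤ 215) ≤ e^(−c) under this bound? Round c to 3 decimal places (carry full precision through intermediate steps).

8.157

Write 215 = (1 − δ)μ, so δ = 1 − 215/282.94 = 0.2401216…
Then the exponent is δ²μ/2 = (μ − 215)²/(2μ) = 8.156930.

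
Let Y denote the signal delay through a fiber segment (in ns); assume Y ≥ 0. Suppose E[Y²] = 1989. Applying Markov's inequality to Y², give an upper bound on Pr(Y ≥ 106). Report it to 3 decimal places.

0.177

Since Y ≥ 0, the event {Y ≥ 106} is the same as {Y² ≥ 11236}.
Markov's inequality applied to Y² gives Pr(Y² ≥ 11236) ≤ E[Y²]/11236 = 1989/11236 = 0.1770.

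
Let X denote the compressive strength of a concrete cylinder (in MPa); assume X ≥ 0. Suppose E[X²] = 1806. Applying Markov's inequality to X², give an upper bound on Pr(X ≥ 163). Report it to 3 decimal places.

Since X ≥ 0, the event {X ≥ 163} is the same as {X² ≥ 26569}.
Markov's inequality applied to X² gives Pr(X² ≥ 26569) ≤ E[X²]/26569 = 1806/26569 = 0.0680.

0.068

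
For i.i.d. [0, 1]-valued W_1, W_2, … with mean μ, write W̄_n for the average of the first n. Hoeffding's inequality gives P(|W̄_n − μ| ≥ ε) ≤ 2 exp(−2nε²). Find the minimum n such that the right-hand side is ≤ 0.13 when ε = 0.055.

452

Require 2·exp(−2nε²) ≤ 0.13, i.e. 2nε² ≥ ln(2/0.13) = 2.733368.
So n ≥ 2.733368 / (2·0.055²) = 451.796.
The smallest integer n is 452.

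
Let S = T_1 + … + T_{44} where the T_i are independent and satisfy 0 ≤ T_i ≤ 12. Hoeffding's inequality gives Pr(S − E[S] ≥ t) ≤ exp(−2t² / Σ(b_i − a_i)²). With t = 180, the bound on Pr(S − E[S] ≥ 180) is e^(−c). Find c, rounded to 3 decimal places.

Σ(b_i − a_i)² = 44·(12)² = 6336.
c = 2t²/6336 = 2·180²/6336 = 10.2273.

10.227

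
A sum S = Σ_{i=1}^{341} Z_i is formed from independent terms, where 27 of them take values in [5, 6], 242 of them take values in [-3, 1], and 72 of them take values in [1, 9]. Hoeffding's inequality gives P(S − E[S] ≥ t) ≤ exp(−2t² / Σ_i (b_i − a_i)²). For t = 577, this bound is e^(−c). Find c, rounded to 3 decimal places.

78.272

Σ(b_i − a_i)² = 27·1² + 242·4² + 72·8² = 8507.
c = 2t² / 8507 = 2·577² / 8507 = 78.2718.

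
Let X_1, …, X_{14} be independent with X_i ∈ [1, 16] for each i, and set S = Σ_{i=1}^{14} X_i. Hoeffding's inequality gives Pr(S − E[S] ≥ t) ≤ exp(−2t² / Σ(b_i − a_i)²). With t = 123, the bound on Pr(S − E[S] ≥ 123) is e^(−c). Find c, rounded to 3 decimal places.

Σ(b_i − a_i)² = 14·(15)² = 3150.
c = 2t²/3150 = 2·123²/3150 = 9.6057.

9.606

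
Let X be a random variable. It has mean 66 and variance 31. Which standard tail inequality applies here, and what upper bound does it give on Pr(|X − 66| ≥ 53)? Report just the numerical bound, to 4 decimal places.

Mean and variance are known, so Chebyshev's inequality applies.
Chebyshev: Pr(|X − μ| ≥ t) ≤ Var(X)/t².
Bound = 31 / 2809 = 0.0110.

0.0110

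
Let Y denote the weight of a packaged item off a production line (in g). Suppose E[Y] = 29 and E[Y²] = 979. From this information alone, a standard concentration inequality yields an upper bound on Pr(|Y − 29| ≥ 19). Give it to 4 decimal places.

0.3823

The first two moments determine the variance, so Chebyshev's inequality is the sharpest standard bound available.
Var(Y) = E[Y²] − (E[Y])² = 979 − 841 = 138.
Chebyshev's inequality: Pr(|Y − μ| ≥ t) ≤ Var(Y)/t² = 138/361 = 0.3823.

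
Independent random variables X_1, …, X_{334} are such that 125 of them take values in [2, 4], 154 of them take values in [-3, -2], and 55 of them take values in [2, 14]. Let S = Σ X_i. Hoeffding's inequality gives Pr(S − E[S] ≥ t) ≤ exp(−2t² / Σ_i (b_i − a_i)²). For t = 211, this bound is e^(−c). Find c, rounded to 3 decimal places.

10.385

Σ(b_i − a_i)² = 125·2² + 154·1² + 55·12² = 8574.
c = 2t² / 8574 = 2·211² / 8574 = 10.3851.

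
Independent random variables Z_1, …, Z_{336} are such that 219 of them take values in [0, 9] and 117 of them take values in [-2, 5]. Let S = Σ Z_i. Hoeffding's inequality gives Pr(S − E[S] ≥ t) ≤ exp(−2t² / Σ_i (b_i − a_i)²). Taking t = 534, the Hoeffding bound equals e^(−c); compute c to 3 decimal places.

Σ(b_i − a_i)² = 219·9² + 117·7² = 23472.
c = 2t² / 23472 = 2·534² / 23472 = 24.2975.

24.298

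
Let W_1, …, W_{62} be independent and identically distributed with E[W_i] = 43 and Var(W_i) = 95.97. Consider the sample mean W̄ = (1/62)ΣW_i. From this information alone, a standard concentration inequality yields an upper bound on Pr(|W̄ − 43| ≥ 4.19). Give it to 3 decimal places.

With mean and variance of each term known, Chebyshev's inequality bounds the deviation of the sum (or sample mean).
Var(W̄) = Var(W_i)/n = 95.97/62 = 1.5479.
Chebyshev: Pr(|W̄ − 43| ≥ 4.19) ≤ Var(W̄)/(4.19)² = 95.97/(62·4.19²) = 0.0882.

0.088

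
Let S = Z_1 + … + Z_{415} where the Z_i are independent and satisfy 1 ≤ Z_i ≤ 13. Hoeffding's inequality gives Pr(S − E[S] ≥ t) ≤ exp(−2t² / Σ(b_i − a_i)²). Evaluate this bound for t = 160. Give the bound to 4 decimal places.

Σ(b_i − a_i)² = 415·(12)² = 59760.
Exponent = 2·160²/59760 = 0.8568.
Bound = exp(−0.8568) = 0.42454.

0.4245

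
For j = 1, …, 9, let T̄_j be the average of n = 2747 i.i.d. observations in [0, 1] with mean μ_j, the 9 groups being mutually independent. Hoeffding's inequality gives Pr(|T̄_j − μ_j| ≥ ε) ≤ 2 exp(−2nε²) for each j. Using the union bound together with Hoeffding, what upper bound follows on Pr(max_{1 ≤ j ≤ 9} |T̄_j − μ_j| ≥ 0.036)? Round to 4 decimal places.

Per-experiment Hoeffding bound: 2·exp(−2·2747·0.036²) = 2·exp(−7.12022) = 0.0016172.
Union bound over 9 events: 9·0.0016172 = 0.01455.

0.0146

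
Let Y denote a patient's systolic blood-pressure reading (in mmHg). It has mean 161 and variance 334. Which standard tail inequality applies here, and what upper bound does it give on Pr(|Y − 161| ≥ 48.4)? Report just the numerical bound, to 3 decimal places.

0.143

Mean and variance are known, so Chebyshev's inequality applies.
Chebyshev: Pr(|Y − μ| ≥ t) ≤ Var(Y)/t².
Bound = 334 / 2342.56 = 0.1426.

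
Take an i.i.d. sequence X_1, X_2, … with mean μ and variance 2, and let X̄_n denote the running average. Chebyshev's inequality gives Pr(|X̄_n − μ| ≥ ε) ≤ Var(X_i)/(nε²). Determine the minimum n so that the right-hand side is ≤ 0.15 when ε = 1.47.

Require 2/(n·1.47²) ≤ 0.15, i.e. n ≥ 2/(0.15·1.47²) = 6.170.
The smallest integer n is 7.

7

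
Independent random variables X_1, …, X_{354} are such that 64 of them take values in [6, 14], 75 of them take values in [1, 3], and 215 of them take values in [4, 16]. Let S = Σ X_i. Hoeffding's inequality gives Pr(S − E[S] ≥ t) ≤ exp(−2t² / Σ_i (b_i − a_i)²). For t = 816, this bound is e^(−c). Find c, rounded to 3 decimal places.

37.666

Σ(b_i − a_i)² = 64·8² + 75·2² + 215·12² = 35356.
c = 2t² / 35356 = 2·816² / 35356 = 37.6658.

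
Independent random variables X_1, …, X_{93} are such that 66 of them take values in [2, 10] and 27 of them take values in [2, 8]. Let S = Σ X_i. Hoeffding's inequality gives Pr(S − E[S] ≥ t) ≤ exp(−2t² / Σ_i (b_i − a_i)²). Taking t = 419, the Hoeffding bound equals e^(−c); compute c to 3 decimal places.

67.575

Σ(b_i − a_i)² = 66·8² + 27·6² = 5196.
c = 2t² / 5196 = 2·419² / 5196 = 67.5754.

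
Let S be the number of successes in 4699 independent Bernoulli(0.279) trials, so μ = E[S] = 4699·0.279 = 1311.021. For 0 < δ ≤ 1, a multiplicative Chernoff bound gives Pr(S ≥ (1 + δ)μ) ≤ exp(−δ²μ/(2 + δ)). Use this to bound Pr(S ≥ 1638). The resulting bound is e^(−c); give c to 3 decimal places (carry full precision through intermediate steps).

36.254

Write 1638 = (1 + δ)μ, so δ = 1638/1311.021 − 1 = 0.2494079…
Then the exponent is δ²μ/(2 + δ) = (1638 − μ)² / (μ·(2 + δ)) = 36.254495.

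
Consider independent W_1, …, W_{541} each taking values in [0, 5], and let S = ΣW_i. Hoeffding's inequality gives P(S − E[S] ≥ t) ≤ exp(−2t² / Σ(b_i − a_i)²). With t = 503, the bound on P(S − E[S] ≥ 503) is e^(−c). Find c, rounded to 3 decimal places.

Σ(b_i − a_i)² = 541·(5)² = 13525.
c = 2t²/13525 = 2·503²/13525 = 37.4135.

37.414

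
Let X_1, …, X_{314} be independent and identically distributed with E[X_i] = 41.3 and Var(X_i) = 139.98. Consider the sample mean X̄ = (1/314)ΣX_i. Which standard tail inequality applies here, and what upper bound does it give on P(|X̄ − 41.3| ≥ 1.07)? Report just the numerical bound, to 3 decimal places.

0.389

With mean and variance of each term known, Chebyshev's inequality bounds the deviation of the sum (or sample mean).
Var(X̄) = Var(X_i)/n = 139.98/314 = 0.4458.
Chebyshev: P(|X̄ − 41.3| ≥ 1.07) ≤ Var(X̄)/(1.07)² = 139.98/(314·1.07²) = 0.3894.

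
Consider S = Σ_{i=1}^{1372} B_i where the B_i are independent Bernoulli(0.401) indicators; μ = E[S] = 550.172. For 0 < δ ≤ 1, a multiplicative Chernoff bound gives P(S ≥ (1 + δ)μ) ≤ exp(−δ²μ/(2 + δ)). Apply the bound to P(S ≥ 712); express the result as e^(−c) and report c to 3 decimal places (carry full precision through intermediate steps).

20.749

Write 712 = (1 + δ)μ, so δ = 712/550.172 − 1 = 0.2941407…
Then the exponent is δ²μ/(2 + δ) = (712 − μ)² / (μ·(2 + δ)) = 20.748600.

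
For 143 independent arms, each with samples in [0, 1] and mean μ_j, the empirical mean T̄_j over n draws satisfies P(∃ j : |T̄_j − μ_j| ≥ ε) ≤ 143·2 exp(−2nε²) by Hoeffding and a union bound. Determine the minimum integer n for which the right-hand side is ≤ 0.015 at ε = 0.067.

1098

Need 2·143·exp(−2nε²) ≤ 0.015, i.e. exp(−2nε²) ≤ 0.015/286.
So 2nε² ≥ ln(286/0.015) = 9.855697.
Hence n ≥ 9.855697/(2·0.067²) = 1097.761.
The smallest integer n is 1098.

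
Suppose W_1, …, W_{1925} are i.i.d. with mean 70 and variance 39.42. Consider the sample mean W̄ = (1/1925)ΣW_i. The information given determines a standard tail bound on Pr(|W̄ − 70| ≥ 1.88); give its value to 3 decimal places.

With mean and variance of each term known, Chebyshev's inequality bounds the deviation of the sum (or sample mean).
Var(W̄) = Var(W_i)/n = 39.42/1925 = 0.020478.
Chebyshev: Pr(|W̄ − 70| ≥ 1.88) ≤ Var(W̄)/(1.88)² = 39.42/(1925·1.88²) = 0.0058.

0.006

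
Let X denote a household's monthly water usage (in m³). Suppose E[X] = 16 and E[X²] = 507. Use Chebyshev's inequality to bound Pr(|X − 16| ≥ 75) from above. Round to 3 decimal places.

0.045

Var(X) = E[X²] − (E[X])² = 507 − 256 = 251.
Chebyshev's inequality: Pr(|X − μ| ≥ t) ≤ Var(X)/t² = 251/5625 = 0.0446.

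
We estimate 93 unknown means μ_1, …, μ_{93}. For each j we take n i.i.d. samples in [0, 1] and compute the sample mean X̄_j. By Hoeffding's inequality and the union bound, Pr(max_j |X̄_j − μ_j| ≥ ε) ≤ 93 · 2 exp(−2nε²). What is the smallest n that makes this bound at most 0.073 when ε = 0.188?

Need 2·93·exp(−2nε²) ≤ 0.073, i.e. exp(−2nε²) ≤ 0.073/186.
So 2nε² ≥ ln(186/0.073) = 7.843043.
Hence n ≥ 7.843043/(2·0.188²) = 110.953.
The smallest integer n is 111.

111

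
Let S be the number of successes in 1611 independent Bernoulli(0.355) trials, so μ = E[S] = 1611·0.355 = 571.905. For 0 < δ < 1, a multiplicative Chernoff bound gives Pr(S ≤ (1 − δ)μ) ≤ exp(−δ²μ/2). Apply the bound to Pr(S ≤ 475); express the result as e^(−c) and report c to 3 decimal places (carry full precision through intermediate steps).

8.210

Write 475 = (1 − δ)μ, so δ = 1 − 475/571.905 = 0.1694425…
Then the exponent is δ²μ/2 = (μ − 475)²/(2μ) = 8.209912.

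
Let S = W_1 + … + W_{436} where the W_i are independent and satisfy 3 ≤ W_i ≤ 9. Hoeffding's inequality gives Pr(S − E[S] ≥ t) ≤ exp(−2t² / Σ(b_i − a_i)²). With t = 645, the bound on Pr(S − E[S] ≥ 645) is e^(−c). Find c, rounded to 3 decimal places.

Σ(b_i − a_i)² = 436·(6)² = 15696.
c = 2t²/15696 = 2·645²/15696 = 53.0103.

53.010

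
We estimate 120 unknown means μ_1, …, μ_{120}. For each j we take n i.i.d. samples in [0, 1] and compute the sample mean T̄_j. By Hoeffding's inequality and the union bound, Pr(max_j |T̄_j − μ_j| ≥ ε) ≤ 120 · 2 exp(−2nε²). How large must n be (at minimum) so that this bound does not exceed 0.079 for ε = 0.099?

Need 2·120·exp(−2nε²) ≤ 0.079, i.e. exp(−2nε²) ≤ 0.079/240.
So 2nε² ≥ ln(240/0.079) = 8.018946.
Hence n ≥ 8.018946/(2·0.099²) = 409.088.
The smallest integer n is 410.

410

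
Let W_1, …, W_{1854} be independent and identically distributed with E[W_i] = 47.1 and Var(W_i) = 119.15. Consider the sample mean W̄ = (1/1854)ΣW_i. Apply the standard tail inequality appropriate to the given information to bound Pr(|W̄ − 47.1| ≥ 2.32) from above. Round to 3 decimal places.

With mean and variance of each term known, Chebyshev's inequality bounds the deviation of the sum (or sample mean).
Var(W̄) = Var(W_i)/n = 119.15/1854 = 0.064266.
Chebyshev: Pr(|W̄ − 47.1| ≥ 2.32) ≤ Var(W̄)/(2.32)² = 119.15/(1854·2.32²) = 0.0119.

0.012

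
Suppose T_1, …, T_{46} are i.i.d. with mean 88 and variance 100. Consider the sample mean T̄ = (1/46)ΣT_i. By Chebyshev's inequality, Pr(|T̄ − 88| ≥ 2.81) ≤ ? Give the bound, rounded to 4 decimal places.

0.2753

Var(T̄) = Var(T_i)/n = 100/46 = 2.1739.
Chebyshev: Pr(|T̄ − 88| ≥ 2.81) ≤ Var(T̄)/(2.81)² = 100/(46·2.81²) = 0.2753.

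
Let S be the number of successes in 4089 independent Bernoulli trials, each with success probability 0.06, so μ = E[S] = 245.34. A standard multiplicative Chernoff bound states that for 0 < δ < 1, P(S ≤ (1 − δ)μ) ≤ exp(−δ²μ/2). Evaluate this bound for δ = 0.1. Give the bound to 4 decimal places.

Exponent = δ²μ/2 = 0.1²·245.34/2 = 1.2267.
Bound = exp(−1.2267) = 0.29326.

0.2933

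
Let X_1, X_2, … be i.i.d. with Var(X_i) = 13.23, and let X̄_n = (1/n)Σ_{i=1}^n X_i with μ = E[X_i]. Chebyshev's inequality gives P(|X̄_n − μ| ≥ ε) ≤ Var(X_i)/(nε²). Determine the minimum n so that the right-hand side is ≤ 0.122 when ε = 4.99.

Require 13.23/(n·4.99²) ≤ 0.122, i.e. n ≥ 13.23/(0.122·4.99²) = 4.355.
The smallest integer n is 5.

5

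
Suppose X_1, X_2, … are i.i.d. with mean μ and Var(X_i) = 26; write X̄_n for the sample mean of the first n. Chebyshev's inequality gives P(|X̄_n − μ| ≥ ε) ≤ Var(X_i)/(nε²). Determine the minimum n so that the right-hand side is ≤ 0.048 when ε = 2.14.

119

Require 26/(n·2.14²) ≤ 0.048, i.e. n ≥ 26/(0.048·2.14²) = 118.278.
The smallest integer n is 119.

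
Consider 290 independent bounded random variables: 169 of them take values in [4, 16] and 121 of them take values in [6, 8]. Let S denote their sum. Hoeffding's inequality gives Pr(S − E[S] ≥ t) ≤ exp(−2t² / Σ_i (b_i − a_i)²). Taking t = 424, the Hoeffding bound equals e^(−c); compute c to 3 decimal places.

14.486

Σ(b_i − a_i)² = 169·12² + 121·2² = 24820.
c = 2t² / 24820 = 2·424² / 24820 = 14.4864.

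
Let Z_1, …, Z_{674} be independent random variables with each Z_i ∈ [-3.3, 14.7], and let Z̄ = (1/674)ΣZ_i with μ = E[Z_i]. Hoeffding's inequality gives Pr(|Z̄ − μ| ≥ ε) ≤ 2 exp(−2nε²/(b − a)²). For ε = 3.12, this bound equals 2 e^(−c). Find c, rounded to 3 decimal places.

40.500

c = 2nε²/(b − a)² = 2·674·3.12² / 18² = 40.4999.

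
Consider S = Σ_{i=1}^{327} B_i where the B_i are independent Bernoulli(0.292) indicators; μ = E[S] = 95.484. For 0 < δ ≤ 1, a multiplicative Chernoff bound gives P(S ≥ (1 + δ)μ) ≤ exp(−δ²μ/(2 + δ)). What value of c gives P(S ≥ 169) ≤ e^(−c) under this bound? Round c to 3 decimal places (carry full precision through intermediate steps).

20.435

Write 169 = (1 + δ)μ, so δ = 169/95.484 − 1 = 0.76993…
Then the exponent is δ²μ/(2 + δ) = (169 − μ)² / (μ·(2 + δ)) = 20.434515.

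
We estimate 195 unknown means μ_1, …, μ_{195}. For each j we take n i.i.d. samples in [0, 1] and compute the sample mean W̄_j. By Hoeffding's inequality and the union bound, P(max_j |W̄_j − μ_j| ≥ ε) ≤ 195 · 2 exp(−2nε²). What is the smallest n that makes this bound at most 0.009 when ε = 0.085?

Need 2·195·exp(−2nε²) ≤ 0.009, i.e. exp(−2nε²) ≤ 0.009/390.
So 2nε² ≥ ln(390/0.009) = 10.676677.
Hence n ≥ 10.676677/(2·0.085²) = 738.870.
The smallest integer n is 739.

739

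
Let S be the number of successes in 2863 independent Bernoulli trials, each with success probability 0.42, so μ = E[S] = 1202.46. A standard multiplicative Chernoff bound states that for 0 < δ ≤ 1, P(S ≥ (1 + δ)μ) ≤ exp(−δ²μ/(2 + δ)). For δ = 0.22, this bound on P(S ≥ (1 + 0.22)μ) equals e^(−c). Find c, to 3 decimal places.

c = δ²μ/(2 + δ) = 0.22²·1202.46/(2 + 0.22) = 26.2158.

26.216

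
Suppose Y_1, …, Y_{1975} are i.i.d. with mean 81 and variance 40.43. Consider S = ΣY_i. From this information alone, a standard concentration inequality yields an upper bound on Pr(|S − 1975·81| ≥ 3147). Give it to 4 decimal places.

With mean and variance of each term known, Chebyshev's inequality bounds the deviation of the sum (or sample mean).
Var(S) = n·Var(Y_i) = 1975·40.43 = 79849.25.
Chebyshev: Pr(|S − 1975·81| ≥ 3147) ≤ Var(S)/3147² = 79849.25/9903609 = 0.0081.

0.0081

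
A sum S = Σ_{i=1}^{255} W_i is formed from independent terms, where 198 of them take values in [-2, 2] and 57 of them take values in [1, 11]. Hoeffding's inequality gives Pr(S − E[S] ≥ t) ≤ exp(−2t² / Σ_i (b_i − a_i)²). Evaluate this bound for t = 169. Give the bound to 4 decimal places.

Σ(b_i − a_i)² = 198·4² + 57·10² = 8868.
Exponent = 2·169² / 8868 = 6.44136.
Bound = exp(−6.44136) = 0.00159.

0.0016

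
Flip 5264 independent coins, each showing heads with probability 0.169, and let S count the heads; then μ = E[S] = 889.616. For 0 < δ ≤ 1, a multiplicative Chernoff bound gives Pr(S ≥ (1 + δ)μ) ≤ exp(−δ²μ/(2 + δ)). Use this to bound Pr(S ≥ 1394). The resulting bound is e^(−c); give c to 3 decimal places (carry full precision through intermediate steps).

111.404

Write 1394 = (1 + δ)μ, so δ = 1394/889.616 − 1 = 0.5669682…
Then the exponent is δ²μ/(2 + δ) = (1394 − μ)² / (μ·(2 + δ)) = 111.403677.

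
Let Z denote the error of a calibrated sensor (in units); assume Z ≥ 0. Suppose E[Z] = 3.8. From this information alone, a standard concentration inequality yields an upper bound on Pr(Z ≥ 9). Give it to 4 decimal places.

Only the mean of a non-negative variable is known, so Markov's inequality is the applicable tail bound.
Markov's inequality: for a non-negative random variable, Pr(Z ≥ a) ≤ E[Z]/a.
Here E[Z] = 3.8 and a = 9, so the bound is 3.8/9 = 0.4222.

0.4222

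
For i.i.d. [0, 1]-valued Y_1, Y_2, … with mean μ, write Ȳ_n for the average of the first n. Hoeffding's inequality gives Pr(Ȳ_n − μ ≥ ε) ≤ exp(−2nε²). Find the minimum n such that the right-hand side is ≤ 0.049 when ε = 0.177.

49

Require exp(−2nε²) ≤ 0.049, i.e. 2nε² ≥ ln(1/0.049) = 3.015935.
So n ≥ 3.015935 / (2·0.177²) = 48.133.
The smallest integer n is 49.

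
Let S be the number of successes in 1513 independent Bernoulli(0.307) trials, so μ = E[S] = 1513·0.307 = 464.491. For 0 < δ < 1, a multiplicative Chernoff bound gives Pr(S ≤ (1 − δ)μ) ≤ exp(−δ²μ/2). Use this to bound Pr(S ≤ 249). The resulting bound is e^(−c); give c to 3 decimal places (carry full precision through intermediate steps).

Write 249 = (1 − δ)μ, so δ = 1 − 249/464.491 = 0.4639293…
Then the exponent is δ²μ/2 = (μ − 249)²/(2μ) = 49.986298.

49.986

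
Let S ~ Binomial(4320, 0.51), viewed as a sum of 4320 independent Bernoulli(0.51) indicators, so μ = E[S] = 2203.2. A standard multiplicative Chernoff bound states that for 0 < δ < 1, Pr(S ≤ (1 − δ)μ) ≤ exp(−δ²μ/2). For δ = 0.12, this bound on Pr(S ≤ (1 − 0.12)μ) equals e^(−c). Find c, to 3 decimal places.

c = δ²μ/2 = 0.12²·2203.2/2 = 15.8630.

15.863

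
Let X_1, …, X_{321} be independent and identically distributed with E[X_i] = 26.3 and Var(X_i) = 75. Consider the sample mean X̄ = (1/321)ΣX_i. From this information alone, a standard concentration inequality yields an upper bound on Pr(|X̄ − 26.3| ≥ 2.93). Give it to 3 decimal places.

With mean and variance of each term known, Chebyshev's inequality bounds the deviation of the sum (or sample mean).
Var(X̄) = Var(X_i)/n = 75/321 = 0.23364.
Chebyshev: Pr(|X̄ − 26.3| ≥ 2.93) ≤ Var(X̄)/(2.93)² = 75/(321·2.93²) = 0.0272.

0.027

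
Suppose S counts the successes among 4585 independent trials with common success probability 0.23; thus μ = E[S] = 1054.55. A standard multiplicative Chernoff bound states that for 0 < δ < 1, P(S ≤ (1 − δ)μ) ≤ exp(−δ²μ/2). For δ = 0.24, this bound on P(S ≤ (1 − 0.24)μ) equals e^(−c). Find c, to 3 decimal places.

c = δ²μ/2 = 0.24²·1054.55/2 = 30.3710.

30.371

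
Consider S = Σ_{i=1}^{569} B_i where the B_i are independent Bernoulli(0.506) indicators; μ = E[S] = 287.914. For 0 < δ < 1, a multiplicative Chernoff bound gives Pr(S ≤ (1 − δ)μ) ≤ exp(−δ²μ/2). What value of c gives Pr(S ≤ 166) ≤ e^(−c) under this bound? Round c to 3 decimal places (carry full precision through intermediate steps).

Write 166 = (1 − δ)μ, so δ = 1 − 166/287.914 = 0.4234389…
Then the exponent is δ²μ/2 = (μ − 166)²/(2μ) = 25.811568.

25.812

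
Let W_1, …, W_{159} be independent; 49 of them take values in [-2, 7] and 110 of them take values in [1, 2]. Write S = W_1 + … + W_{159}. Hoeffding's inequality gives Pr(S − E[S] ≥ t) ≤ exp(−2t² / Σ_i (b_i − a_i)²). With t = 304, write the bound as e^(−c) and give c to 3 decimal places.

Σ(b_i − a_i)² = 49·9² + 110·1² = 4079.
c = 2t² / 4079 = 2·304² / 4079 = 45.3131.

45.313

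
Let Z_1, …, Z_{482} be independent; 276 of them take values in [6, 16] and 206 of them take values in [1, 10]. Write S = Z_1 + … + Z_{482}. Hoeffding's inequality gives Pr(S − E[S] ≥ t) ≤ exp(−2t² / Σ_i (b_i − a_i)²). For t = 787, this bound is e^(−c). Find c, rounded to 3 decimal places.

27.971

Σ(b_i − a_i)² = 276·10² + 206·9² = 44286.
c = 2t² / 44286 = 2·787² / 44286 = 27.9713.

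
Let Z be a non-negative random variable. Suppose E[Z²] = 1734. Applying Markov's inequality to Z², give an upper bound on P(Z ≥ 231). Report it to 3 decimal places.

0.032

Since Z ≥ 0, the event {Z ≥ 231} is the same as {Z² ≥ 53361}.
Markov's inequality applied to Z² gives P(Z² ≥ 53361) ≤ E[Z²]/53361 = 1734/53361 = 0.0325.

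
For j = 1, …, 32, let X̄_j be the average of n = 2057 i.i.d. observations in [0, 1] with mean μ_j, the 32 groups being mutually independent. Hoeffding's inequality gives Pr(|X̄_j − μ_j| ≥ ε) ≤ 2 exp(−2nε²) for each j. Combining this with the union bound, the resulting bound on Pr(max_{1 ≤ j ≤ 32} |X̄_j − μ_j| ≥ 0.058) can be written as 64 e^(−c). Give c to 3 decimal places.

Union bound over the 32 events: Pr(max_{1 ≤ j ≤ 32} |X̄_j − μ_j| ≥ 0.058) ≤ 32·2·exp(−2nε²) = 64 exp(−2·2057·0.058²).
So c = 2·2057·0.058² = 13.8395.

13.839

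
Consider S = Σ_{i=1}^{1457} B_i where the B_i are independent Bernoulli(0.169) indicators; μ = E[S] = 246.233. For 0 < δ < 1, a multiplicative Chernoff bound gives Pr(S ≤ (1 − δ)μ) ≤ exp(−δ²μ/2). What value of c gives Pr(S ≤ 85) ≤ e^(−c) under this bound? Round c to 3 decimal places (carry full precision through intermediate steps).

Write 85 = (1 − δ)μ, so δ = 1 − 85/246.233 = 0.6547985…
Then the exponent is δ²μ/2 = (μ − 85)²/(2μ) = 52.787564.

52.788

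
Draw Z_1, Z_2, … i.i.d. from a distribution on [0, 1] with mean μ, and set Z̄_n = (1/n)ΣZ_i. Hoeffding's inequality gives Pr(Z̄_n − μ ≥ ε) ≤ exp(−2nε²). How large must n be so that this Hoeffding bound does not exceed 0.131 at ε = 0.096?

111

Require exp(−2nε²) ≤ 0.131, i.e. 2nε² ≥ ln(1/0.131) = 2.032558.
So n ≥ 2.032558 / (2·0.096²) = 110.273.
The smallest integer n is 111.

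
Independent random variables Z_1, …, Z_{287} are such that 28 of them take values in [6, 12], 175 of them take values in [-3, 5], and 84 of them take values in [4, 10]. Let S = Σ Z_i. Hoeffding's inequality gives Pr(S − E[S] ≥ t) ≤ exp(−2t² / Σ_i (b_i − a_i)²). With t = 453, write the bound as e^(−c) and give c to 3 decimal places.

26.944

Σ(b_i − a_i)² = 28·6² + 175·8² + 84·6² = 15232.
c = 2t² / 15232 = 2·453² / 15232 = 26.9445.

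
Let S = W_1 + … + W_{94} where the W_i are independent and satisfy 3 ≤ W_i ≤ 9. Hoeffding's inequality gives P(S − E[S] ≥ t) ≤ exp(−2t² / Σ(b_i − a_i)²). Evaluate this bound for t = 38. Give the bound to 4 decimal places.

Σ(b_i − a_i)² = 94·(6)² = 3384.
Exponent = 2·38²/3384 = 0.8534.
Bound = exp(−0.8534) = 0.42595.

0.4260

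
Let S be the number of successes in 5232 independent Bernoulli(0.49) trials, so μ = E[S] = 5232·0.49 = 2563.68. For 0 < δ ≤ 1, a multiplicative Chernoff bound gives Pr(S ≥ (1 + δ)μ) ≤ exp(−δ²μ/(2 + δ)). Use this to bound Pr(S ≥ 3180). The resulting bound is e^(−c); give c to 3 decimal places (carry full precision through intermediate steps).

66.134

Write 3180 = (1 + δ)μ, so δ = 3180/2563.68 − 1 = 0.2404044…
Then the exponent is δ²μ/(2 + δ) = (3180 − μ)² / (μ·(2 + δ)) = 66.133619.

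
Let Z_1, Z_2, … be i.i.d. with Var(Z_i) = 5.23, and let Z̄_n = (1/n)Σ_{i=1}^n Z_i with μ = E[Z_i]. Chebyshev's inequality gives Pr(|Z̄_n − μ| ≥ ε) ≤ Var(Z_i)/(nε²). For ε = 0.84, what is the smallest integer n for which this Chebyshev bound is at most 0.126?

59

Require 5.23/(n·0.84²) ≤ 0.126, i.e. n ≥ 5.23/(0.126·0.84²) = 58.826.
The smallest integer n is 59.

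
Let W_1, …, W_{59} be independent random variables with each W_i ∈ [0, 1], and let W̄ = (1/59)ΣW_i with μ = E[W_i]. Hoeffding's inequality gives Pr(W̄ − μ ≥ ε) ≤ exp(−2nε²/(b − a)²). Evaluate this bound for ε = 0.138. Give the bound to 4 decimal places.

Exponent: 2nε²/(b − a)² = 2·59·0.138² / 1² = 2.24719.
Bound = exp(−2.24719) = 0.10570.

0.1057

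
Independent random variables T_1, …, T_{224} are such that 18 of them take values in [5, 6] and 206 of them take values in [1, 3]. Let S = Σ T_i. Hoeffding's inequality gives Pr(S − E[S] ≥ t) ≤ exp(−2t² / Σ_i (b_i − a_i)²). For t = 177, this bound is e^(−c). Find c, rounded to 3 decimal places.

74.416

Σ(b_i − a_i)² = 18·1² + 206·2² = 842.
c = 2t² / 842 = 2·177² / 842 = 74.4157.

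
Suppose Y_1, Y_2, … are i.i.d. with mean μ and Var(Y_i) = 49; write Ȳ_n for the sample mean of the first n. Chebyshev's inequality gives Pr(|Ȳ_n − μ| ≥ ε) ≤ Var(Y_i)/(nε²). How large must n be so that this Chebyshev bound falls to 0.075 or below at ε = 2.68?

Require 49/(n·2.68²) ≤ 0.075, i.e. n ≥ 49/(0.075·2.68²) = 90.963.
The smallest integer n is 91.

91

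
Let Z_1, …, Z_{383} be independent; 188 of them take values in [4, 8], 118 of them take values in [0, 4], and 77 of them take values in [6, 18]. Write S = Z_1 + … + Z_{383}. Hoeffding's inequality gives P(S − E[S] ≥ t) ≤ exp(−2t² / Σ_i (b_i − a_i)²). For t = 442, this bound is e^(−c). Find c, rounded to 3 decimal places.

Σ(b_i − a_i)² = 188·4² + 118·4² + 77·12² = 15984.
c = 2t² / 15984 = 2·442² / 15984 = 24.4449.

24.445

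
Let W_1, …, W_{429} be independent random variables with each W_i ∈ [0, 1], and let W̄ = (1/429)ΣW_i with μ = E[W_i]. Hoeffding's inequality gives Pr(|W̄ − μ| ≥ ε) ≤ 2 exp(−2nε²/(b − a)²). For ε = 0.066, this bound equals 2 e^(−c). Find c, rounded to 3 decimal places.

3.737

c = 2nε²/(b − a)² = 2·429·0.066² / 1² = 3.7374.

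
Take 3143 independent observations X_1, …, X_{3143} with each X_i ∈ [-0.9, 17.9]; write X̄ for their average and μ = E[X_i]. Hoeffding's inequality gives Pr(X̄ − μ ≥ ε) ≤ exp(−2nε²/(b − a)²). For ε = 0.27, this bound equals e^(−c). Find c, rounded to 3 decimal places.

c = 2nε²/(b − a)² = 2·3143·0.27² / 18.8² = 1.2965.

1.297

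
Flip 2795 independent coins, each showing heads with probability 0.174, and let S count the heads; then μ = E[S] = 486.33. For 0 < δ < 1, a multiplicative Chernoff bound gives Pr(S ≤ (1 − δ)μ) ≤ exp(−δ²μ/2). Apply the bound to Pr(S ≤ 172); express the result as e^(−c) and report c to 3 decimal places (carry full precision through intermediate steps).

Write 172 = (1 − δ)μ, so δ = 1 − 172/486.33 = 0.6463307…
Then the exponent is δ²μ/2 = (μ − 172)²/(2μ) = 101.580561.

101.581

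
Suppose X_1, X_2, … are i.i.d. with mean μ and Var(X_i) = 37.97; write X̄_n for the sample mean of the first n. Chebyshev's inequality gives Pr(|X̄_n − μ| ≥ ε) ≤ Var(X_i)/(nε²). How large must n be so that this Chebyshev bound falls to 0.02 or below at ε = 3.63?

Require 37.97/(n·3.63²) ≤ 0.02, i.e. n ≥ 37.97/(0.02·3.63²) = 144.078.
The smallest integer n is 145.

145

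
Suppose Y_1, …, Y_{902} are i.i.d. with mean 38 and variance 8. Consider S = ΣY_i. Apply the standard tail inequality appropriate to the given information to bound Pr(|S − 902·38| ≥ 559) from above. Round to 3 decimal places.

0.023

With mean and variance of each term known, Chebyshev's inequality bounds the deviation of the sum (or sample mean).
Var(S) = n·Var(Y_i) = 902·8 = 7216.
Chebyshev: Pr(|S − 902·38| ≥ 559) ≤ Var(S)/559² = 7216/312481 = 0.0231.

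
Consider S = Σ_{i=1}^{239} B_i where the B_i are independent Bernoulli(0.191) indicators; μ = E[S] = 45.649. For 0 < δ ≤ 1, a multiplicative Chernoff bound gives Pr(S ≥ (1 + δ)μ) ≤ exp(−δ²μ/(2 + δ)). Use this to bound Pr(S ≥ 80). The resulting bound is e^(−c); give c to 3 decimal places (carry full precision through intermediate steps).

9.391

Write 80 = (1 + δ)μ, so δ = 80/45.649 − 1 = 0.7525028…
Then the exponent is δ²μ/(2 + δ) = (80 − μ)² / (μ·(2 + δ)) = 9.391171.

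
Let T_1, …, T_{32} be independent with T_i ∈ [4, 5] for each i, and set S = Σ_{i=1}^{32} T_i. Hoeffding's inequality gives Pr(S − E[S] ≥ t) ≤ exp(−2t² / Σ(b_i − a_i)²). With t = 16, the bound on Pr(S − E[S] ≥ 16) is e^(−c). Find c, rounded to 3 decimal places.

Σ(b_i − a_i)² = 32·(1)² = 32.
c = 2t²/32 = 2·16²/32 = 16.0000.

16.000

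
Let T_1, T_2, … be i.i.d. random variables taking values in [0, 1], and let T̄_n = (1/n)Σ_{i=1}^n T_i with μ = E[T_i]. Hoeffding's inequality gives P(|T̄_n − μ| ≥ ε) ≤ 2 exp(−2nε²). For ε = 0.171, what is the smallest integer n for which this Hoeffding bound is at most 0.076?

56

Require 2·exp(−2nε²) ≤ 0.076, i.e. 2nε² ≥ ln(2/0.076) = 3.270169.
So n ≥ 3.270169 / (2·0.171²) = 55.918.
The smallest integer n is 56.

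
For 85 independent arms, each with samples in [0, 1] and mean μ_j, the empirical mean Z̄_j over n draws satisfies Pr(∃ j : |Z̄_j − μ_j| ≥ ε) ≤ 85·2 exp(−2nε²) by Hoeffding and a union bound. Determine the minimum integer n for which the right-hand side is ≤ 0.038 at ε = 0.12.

292

Need 2·85·exp(−2nε²) ≤ 0.038, i.e. exp(−2nε²) ≤ 0.038/170.
So 2nε² ≥ ln(170/0.038) = 8.405968.
Hence n ≥ 8.405968/(2·0.12²) = 291.874.
The smallest integer n is 292.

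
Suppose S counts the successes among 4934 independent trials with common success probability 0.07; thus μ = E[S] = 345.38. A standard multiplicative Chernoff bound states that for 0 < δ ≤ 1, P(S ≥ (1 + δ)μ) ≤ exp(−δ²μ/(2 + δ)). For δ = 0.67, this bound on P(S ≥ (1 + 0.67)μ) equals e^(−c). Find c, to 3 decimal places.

58.068

c = δ²μ/(2 + δ) = 0.67²·345.38/(2 + 0.67) = 58.0678.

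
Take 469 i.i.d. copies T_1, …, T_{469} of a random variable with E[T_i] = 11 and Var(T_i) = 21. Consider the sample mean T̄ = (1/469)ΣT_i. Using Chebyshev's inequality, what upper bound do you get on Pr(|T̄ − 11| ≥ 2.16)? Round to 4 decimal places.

0.0096

Var(T̄) = Var(T_i)/n = 21/469 = 0.044776.
Chebyshev: Pr(|T̄ − 11| ≥ 2.16) ≤ Var(T̄)/(2.16)² = 21/(469·2.16²) = 0.0096.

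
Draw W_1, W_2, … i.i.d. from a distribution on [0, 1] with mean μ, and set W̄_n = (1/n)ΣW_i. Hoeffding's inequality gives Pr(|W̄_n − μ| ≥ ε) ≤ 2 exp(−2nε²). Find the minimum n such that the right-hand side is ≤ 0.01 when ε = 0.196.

69

Require 2·exp(−2nε²) ≤ 0.01, i.e. 2nε² ≥ ln(2/0.01) = 5.298317.
So n ≥ 5.298317 / (2·0.196²) = 68.960.
The smallest integer n is 69.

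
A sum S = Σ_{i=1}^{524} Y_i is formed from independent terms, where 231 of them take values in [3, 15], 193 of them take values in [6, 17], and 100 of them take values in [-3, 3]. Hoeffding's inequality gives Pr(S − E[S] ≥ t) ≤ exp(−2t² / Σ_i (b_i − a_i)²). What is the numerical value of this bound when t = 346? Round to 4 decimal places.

0.0188

Σ(b_i − a_i)² = 231·12² + 193·11² + 100·6² = 60217.
Exponent = 2·346² / 60217 = 3.97615.
Bound = exp(−3.97615) = 0.01876.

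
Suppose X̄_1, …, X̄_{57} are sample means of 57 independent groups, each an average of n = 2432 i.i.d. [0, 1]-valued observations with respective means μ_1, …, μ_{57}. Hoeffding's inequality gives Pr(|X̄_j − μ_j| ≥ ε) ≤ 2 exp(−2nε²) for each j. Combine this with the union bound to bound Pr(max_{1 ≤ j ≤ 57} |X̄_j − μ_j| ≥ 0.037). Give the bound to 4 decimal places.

0.1462

Per-experiment Hoeffding bound: 2·exp(−2·2432·0.037²) = 2·exp(−6.65882) = 0.0025653.
Union bound over 57 events: 57·0.0025653 = 0.14622.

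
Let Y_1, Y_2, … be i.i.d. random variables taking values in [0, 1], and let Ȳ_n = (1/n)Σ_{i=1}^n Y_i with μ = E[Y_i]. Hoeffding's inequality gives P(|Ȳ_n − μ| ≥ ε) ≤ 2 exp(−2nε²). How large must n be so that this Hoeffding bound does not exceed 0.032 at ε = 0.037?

Require 2·exp(−2nε²) ≤ 0.032, i.e. 2nε² ≥ ln(2/0.032) = 4.135167.
So n ≥ 4.135167 / (2·0.037²) = 1510.287.
The smallest integer n is 1511.

1511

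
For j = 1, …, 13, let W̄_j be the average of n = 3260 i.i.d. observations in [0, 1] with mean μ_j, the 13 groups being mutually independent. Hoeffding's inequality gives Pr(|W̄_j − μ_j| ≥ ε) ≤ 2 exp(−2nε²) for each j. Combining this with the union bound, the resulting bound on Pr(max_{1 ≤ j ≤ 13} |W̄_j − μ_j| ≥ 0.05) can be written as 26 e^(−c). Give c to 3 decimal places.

16.300

Union bound over the 13 events: Pr(max_{1 ≤ j ≤ 13} |W̄_j − μ_j| ≥ 0.05) ≤ 13·2·exp(−2nε²) = 26 exp(−2·3260·0.05²).
So c = 2·3260·0.05² = 16.3000.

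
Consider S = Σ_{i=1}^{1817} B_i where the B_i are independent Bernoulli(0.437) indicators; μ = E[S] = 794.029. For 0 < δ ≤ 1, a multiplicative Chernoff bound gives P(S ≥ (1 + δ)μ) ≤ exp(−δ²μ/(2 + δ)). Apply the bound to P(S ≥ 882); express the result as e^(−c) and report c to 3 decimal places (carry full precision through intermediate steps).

4.617

Write 882 = (1 + δ)μ, so δ = 882/794.029 − 1 = 0.1107907…
Then the exponent is δ²μ/(2 + δ) = (882 − μ)² / (μ·(2 + δ)) = 4.617400.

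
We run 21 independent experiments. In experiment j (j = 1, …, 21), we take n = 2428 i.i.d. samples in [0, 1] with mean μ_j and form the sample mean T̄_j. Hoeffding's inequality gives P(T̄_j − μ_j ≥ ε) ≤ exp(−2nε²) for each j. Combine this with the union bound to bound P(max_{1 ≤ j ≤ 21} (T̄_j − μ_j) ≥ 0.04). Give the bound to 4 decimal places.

Per-experiment Hoeffding bound: exp(−2·2428·0.04²) = exp(−7.76960) = 0.00042238.
Union bound over 21 events: 21·0.00042238 = 0.00887.

0.0089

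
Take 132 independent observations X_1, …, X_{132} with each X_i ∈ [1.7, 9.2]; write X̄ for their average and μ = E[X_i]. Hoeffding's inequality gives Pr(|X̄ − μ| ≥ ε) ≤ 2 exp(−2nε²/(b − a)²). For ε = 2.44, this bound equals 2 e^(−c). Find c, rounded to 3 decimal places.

27.942

c = 2nε²/(b − a)² = 2·132·2.44² / 7.5² = 27.9422.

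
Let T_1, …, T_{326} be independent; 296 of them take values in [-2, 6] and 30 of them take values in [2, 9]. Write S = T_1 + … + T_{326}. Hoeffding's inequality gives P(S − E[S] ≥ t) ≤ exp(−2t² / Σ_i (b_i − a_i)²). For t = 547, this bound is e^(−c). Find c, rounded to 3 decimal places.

Σ(b_i − a_i)² = 296·8² + 30·7² = 20414.
c = 2t² / 20414 = 2·547² / 20414 = 29.3141.

29.314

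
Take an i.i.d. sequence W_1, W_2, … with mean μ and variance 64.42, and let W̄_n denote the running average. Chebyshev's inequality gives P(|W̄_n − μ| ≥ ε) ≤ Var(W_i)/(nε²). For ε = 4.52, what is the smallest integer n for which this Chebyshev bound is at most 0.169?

19

Require 64.42/(n·4.52²) ≤ 0.169, i.e. n ≥ 64.42/(0.169·4.52²) = 18.658.
The smallest integer n is 19.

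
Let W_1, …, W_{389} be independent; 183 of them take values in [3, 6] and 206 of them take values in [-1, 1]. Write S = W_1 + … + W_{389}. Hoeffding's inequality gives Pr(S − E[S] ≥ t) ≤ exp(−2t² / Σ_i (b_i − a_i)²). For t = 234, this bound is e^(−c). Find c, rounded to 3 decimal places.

Σ(b_i − a_i)² = 183·3² + 206·2² = 2471.
c = 2t² / 2471 = 2·234² / 2471 = 44.3189.

44.319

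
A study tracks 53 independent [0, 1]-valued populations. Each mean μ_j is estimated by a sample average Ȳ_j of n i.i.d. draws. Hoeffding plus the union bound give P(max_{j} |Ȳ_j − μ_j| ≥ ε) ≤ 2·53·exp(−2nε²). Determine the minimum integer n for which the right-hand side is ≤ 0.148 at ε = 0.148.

151

Need 2·53·exp(−2nε²) ≤ 0.148, i.e. exp(−2nε²) ≤ 0.148/106.
So 2nε² ≥ ln(106/0.148) = 6.573982.
Hence n ≥ 6.573982/(2·0.148²) = 150.064.
The smallest integer n is 151.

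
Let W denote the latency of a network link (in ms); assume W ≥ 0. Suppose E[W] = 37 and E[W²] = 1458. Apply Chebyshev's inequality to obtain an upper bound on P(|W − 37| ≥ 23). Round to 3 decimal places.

Var(W) = E[W²] − (E[W])² = 1458 − 1369 = 89.
Chebyshev's inequality: P(|W − μ| ≥ t) ≤ Var(W)/t² = 89/529 = 0.1682.

0.168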